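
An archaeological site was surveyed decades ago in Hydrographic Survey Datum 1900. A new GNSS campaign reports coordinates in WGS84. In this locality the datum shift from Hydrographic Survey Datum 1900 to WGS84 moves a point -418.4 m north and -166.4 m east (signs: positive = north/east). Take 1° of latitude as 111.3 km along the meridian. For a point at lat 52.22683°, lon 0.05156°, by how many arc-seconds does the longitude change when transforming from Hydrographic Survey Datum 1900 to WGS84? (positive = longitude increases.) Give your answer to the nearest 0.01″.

Δλ = -8.79″

At latitude 52.22683°, cos φ = 0.612537.
1° of longitude at this latitude = 111.3 × cos φ = 68.18 km, so Δλ = -166.4 / 68175.4 = -0.0024408° = -8.787″.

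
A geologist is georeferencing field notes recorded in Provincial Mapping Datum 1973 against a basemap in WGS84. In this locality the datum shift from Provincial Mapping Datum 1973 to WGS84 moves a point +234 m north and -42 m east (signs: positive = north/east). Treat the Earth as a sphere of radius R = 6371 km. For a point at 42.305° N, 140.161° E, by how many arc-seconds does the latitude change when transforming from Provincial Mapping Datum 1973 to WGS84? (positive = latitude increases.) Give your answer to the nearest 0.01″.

Δφ = 7.58″

On a sphere of radius R, 1 rad of latitude = R, so Δφ = ΔN / R = 234.0 / 6371000 = 3.6729e-05 rad = 7.576″.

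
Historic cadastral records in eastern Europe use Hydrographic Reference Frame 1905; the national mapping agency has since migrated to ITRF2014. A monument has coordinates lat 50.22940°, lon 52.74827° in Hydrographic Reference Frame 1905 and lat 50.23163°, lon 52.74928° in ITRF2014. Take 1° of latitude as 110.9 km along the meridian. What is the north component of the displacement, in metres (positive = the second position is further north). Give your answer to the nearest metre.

ΔN = 247 m

Δφ = 50.23163° − 50.22940° = +0.00223°; Δλ = 52.74928° − 52.74827° = +0.00101°.
ΔN = Δφ × 110900 = 247.3 m; ΔE = Δλ × 110900 × cos(50.22940°) = +0.00101 × 110900 × 0.639715 = 71.7 m.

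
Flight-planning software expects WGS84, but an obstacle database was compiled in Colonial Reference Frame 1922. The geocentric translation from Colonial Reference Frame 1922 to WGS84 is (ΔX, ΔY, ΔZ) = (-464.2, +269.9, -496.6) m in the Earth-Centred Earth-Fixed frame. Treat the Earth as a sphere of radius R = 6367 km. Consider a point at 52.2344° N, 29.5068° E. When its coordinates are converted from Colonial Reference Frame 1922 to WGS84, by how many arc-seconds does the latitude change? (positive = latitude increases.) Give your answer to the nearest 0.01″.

Δφ = -2.91″

sin φ = 0.790523, cos φ = 0.612433, sin λ = 0.492527, cos λ = 0.870297.
North component: ΔN = −sin φ cos λ·ΔX − sin φ sin λ·ΔY + cos φ·ΔZ = −(0.790523)(0.870297)(-464.2) − (0.790523)(0.492527)(269.9) + (0.612433)(-496.6) = -89.86 m.
1° of latitude spans πR/180 = 111125 m, so Δφ = -89.86 / 111125 × 3600 = -2.911″.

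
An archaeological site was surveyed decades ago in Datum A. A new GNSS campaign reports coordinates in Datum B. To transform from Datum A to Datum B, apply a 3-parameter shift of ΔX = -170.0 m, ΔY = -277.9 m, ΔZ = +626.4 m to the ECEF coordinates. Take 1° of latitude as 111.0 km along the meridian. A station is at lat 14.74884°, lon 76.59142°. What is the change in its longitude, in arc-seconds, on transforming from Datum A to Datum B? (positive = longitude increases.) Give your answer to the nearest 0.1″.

Δλ = 3.4″

sin φ = 0.254582, cos φ = 0.967051, sin λ = 0.972741, cos λ = 0.231894.
East component: ΔE = −sin λ·ΔX + cos λ·ΔY = −(0.972741)(-170.0) + (0.231894)(-277.9) = 100.92 m.
1° of latitude spans 111000 m; at latitude φ, 1° of longitude spans that × cos φ = 107342.7 m, so Δλ = 100.92 / 107342.7 × 3600 = 3.385″.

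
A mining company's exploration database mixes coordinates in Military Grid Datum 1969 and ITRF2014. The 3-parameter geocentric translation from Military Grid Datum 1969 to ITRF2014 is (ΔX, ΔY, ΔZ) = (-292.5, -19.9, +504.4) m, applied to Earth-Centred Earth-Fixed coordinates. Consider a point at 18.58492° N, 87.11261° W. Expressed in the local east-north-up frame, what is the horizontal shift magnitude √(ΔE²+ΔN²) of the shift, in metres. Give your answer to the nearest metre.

559 m

The local east axis at (φ, λ) is (−sin λ, cos λ, 0), so ΔE = −sin(-87.11261°)·(-292.5) + cos(-87.11261°)·(-19.9) = -293.13 m.
The local north axis is (−sin φ cos λ, −sin φ sin λ, cos φ), giving ΔN = 4.696 − 6.334 + 478.097 = 476.46 m.
Horizontal magnitude = √(ΔE² + ΔN²) = √((-293.13)² + 476.46²) = 559.41 m.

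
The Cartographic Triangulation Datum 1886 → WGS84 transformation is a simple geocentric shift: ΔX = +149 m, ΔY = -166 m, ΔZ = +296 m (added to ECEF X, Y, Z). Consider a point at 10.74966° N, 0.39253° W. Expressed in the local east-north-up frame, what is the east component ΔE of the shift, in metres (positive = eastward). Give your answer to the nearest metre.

The local east axis at (φ, λ) is (−sin λ, cos λ, 0), so ΔE = −sin(-0.39253°)·149 + cos(-0.39253°)·(-166) = -164.98 m.

ΔE = -165 m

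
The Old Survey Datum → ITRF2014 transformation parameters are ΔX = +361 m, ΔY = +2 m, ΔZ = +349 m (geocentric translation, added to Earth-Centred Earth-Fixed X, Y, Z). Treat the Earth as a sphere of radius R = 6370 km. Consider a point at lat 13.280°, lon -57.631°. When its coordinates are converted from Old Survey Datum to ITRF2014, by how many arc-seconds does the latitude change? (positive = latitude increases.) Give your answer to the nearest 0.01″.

sin φ = 0.229710, cos φ = 0.973259, sin λ = -0.844618, cos λ = 0.535370.
North component: ΔN = −sin φ cos λ·ΔX − sin φ sin λ·ΔY + cos φ·ΔZ = −(0.229710)(0.535370)(361) − (0.229710)(-0.844618)(2) + (0.973259)(349) = 295.66 m.
1° of latitude spans πR/180 = 111177 m, so Δφ = 295.66 / 111177 × 3600 = 9.574″.

Δφ = 9.57″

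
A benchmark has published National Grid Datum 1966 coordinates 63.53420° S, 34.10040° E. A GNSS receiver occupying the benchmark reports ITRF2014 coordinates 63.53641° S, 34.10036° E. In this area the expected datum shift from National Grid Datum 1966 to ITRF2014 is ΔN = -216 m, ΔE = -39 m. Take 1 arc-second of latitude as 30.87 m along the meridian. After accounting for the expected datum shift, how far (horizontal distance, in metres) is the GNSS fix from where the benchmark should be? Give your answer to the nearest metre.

Observed coordinate differences: Δφ = -0.00221°, Δλ = -0.00004°.
Converting to metres (1° lat = 111132 m, cos φ = 0.445664): observed ΔN = -245.6 m, observed ΔE = -2.0 m.
Subtracting the expected shift leaves a residual of -245.6 − (-216) = -29.6 m north and -2.0 − (-39) = 37.0 m east.
Residual distance = √((-29.6)² + 37.0²) = 47.4 m.

47 m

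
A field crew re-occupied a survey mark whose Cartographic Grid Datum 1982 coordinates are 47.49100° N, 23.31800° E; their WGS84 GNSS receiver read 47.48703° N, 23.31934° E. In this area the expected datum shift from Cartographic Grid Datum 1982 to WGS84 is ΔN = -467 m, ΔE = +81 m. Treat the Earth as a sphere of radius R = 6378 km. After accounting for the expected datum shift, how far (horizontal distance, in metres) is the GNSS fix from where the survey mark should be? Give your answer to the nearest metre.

Observed coordinate differences: Δφ = -0.00397°, Δλ = +0.00134°.
Converting to metres (1° lat = 111317 m, cos φ = 0.675706): observed ΔN = -441.9 m, observed ΔE = 100.8 m.
Subtracting the expected shift leaves a residual of -441.9 − (-467) = 25.1 m north and 100.8 − (81) = 19.8 m east.
Residual distance = √(25.1² + 19.8²) = 31.9 m.

32 m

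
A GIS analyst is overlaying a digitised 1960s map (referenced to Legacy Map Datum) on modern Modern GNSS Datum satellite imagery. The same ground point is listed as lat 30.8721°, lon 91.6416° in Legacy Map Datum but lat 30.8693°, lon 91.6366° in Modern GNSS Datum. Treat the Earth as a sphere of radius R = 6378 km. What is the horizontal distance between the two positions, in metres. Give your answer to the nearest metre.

570 m

Δφ = 30.8693° − 30.8721° = -0.0028°; Δλ = 91.6366° − 91.6416° = -0.0050°.
1° along a meridian = πR/180 = 111317 m.
ΔN = Δφ × 111317 = -311.7 m; ΔE = Δλ × 111317 × cos(30.8721°) = -0.0050 × 111317 × 0.858315 = -477.7 m.
Distance = √(ΔE² + ΔN²) = √((-477.7)² + (-311.7)²) = 570.4 m.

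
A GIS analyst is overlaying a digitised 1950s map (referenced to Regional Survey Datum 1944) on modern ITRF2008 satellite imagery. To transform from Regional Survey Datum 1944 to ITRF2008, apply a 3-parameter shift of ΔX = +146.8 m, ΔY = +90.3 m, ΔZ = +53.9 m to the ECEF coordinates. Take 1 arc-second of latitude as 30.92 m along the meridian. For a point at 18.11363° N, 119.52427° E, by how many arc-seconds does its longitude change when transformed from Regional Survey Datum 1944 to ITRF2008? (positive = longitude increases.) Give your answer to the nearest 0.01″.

Δλ = -5.86″

sin φ = 0.310903, cos φ = 0.950442, sin λ = 0.870147, cos λ = -0.492792.
East component: ΔE = −sin λ·ΔX + cos λ·ΔY = −(0.870147)(146.8) + (-0.492792)(90.3) = -172.24 m.
1° of latitude spans 3600 × 30.92 = 111312 m; at latitude φ, 1° of longitude spans that × cos φ = 105795.6 m, so Δλ = -172.24 / 105795.6 × 3600 = -5.861″.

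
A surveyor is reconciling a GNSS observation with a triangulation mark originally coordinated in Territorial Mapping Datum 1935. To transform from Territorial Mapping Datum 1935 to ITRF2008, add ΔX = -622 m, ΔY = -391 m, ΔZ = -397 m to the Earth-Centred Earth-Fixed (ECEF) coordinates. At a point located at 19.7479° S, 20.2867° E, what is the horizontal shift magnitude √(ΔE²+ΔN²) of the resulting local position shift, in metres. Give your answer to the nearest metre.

At φ = -19.7479°, λ = 20.2867°: sin φ = -0.337882, cos φ = 0.941188, sin λ = 0.346718, cos λ = 0.937969.
ΔE = −sin λ·ΔX + cos λ·ΔY = −(0.346718)·(-622) + (0.937969)·(-391) = -151.09 m.
ΔN = −sin φ cos λ·ΔX − sin φ sin λ·ΔY + cos φ·ΔZ = −(-0.337882)(0.937969)(-622) − (-0.337882)(0.346718)(-391) + (0.941188)(-397) = -616.58 m.
Horizontal magnitude = √(ΔE² + ΔN²) = √((-151.09)² + (-616.58)²) = 634.82 m.

635 m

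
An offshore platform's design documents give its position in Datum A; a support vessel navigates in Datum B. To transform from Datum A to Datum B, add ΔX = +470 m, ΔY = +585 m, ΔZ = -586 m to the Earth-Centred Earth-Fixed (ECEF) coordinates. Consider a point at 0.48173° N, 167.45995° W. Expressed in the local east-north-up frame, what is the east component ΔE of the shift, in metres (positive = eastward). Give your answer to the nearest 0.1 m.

ΔE = -469.0 m

At φ = 0.48173°, λ = -167.45995°: sin φ = 0.008408, cos φ = 0.999965, sin λ = -0.217122, cos λ = -0.976144.
ΔE = −sin λ·ΔX + cos λ·ΔY = −(-0.217122)·(470) + (-0.976144)·(585) = -469.00 m.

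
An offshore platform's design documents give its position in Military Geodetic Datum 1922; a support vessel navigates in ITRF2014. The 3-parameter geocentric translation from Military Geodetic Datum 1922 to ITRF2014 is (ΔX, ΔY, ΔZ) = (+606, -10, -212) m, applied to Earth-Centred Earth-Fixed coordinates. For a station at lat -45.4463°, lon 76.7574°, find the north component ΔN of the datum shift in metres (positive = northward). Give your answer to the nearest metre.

At φ = -45.4463°, λ = 76.7574°: sin φ = -0.712593, cos φ = 0.701577, sin λ = 0.973409, cos λ = 0.229075.
ΔN = −sin φ cos λ·ΔX − sin φ sin λ·ΔY + cos φ·ΔZ = −(-0.712593)(0.229075)(606) − (-0.712593)(0.973409)(-10) + (0.701577)(-212) = -56.75 m.

ΔN = -57 m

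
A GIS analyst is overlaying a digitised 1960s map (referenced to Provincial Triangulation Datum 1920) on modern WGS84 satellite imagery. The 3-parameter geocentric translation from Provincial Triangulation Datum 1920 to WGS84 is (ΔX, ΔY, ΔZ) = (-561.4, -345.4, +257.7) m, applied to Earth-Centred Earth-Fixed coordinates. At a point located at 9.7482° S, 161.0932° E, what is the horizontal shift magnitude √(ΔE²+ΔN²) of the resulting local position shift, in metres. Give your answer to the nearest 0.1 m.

603.6 m

At φ = -9.7482°, λ = 161.0932°: sin φ = -0.169319, cos φ = 0.985561, sin λ = 0.324030, cos λ = -0.946047.
ΔE = −sin λ·ΔX + cos λ·ΔY = −(0.324030)·(-561.4) + (-0.946047)·(-345.4) = 508.67 m.
ΔN = −sin φ cos λ·ΔX − sin φ sin λ·ΔY + cos φ·ΔZ = −(-0.169319)(-0.946047)(-561.4) − (-0.169319)(0.324030)(-345.4) + (0.985561)(257.7) = 324.96 m.
Horizontal magnitude = √(ΔE² + ΔN²) = √(508.67² + 324.96²) = 603.61 m.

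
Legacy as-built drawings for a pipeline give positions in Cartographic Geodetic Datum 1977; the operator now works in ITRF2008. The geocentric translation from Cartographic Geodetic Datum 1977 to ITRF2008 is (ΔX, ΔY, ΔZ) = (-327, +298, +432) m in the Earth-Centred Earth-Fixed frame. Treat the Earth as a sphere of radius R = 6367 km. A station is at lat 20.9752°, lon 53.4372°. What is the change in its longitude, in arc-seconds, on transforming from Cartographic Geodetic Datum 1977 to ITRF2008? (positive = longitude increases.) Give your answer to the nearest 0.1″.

Δλ = 15.3″

sin φ = 0.357964, cos φ = 0.933735, sin λ = 0.803204, cos λ = 0.595704.
East component: ΔE = −sin λ·ΔX + cos λ·ΔY = −(0.803204)(-327) + (0.595704)(298) = 440.17 m.
1° of latitude spans πR/180 = 111125 m; at latitude φ, 1° of longitude spans that × cos φ = 103761.5 m, so Δλ = 440.17 / 103761.5 × 3600 = 15.272″.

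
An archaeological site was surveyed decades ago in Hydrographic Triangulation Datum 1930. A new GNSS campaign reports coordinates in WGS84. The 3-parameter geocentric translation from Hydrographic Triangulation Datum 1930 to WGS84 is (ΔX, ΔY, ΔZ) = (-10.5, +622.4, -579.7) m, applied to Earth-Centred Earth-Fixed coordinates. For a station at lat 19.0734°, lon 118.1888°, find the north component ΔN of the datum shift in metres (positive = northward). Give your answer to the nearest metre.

The local north axis is (−sin φ cos λ, −sin φ sin λ, cos φ), giving ΔN = -1.621 − 179.265 − 547.875 = -728.76 m.

ΔN = -729 m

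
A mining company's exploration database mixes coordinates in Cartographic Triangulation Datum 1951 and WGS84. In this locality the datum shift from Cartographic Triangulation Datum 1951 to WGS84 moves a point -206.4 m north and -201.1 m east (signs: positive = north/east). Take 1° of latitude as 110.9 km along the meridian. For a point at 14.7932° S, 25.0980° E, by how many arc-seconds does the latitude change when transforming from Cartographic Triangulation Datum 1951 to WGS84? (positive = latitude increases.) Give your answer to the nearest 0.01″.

1° of latitude = 110.9 km, so Δφ = -206.4 / 110900 = -0.0018611° = -6.700″.

Δφ = -6.70″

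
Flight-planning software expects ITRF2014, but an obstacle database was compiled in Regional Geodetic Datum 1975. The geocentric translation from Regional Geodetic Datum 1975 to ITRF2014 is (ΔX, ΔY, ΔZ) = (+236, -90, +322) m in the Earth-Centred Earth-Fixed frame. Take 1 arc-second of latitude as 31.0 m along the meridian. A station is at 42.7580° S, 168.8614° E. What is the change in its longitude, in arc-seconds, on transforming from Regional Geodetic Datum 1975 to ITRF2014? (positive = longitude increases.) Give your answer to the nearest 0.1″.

Δλ = 1.9″

sin φ = -0.678903, cos φ = 0.734228, sin λ = 0.193183, cos λ = -0.981163.
East component: ΔE = −sin λ·ΔX + cos λ·ΔY = −(0.193183)(236) + (-0.981163)(-90) = 42.71 m.
1° of latitude spans 3600 × 31.00 = 111600 m; at latitude φ, 1° of longitude spans that × cos φ = 81939.8 m, so Δλ = 42.71 / 81939.8 × 3600 = 1.877″.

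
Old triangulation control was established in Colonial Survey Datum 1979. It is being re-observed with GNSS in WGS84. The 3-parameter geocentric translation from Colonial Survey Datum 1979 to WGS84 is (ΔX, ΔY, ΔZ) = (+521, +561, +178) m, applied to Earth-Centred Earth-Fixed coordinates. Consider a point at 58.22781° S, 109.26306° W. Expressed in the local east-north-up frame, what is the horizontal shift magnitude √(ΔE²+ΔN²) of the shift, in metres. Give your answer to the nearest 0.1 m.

588.8 m

At φ = -58.22781°, λ = -109.26306°: sin φ = -0.850148, cos φ = 0.526543, sin λ = -0.944014, cos λ = -0.329906.
ΔE = −sin λ·ΔX + cos λ·ΔY = −(-0.944014)·(521) + (-0.329906)·(561) = 306.75 m.
ΔN = −sin φ cos λ·ΔX − sin φ sin λ·ΔY + cos φ·ΔZ = −(-0.850148)(-0.329906)(521) − (-0.850148)(-0.944014)(561) + (0.526543)(178) = -502.63 m.
Horizontal magnitude = √(ΔE² + ΔN²) = √(306.75² + (-502.63)²) = 588.84 m.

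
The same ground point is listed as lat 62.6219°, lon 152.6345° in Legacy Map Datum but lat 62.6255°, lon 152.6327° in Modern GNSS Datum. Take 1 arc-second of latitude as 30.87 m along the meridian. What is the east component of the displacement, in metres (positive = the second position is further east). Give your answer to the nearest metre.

Δφ = 62.6255° − 62.6219° = +0.0036°; Δλ = 152.6327° − 152.6345° = -0.0018°.
1° of latitude = 3600 × 30.87 = 111132 m.
ΔN = Δφ × 111132 = 400.1 m; ΔE = Δλ × 111132 × cos(62.6219°) = -0.0018 × 111132 × 0.459860 = -92.0 m.

ΔE = -92 m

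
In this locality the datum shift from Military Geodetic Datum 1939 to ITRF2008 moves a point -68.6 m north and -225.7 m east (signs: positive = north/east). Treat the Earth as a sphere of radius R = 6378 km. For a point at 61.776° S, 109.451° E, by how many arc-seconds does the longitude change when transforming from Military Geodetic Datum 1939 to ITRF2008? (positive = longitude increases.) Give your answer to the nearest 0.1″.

Δλ = -15.4″

At latitude -61.776°, cos φ = 0.472920.
One radian of longitude at latitude φ spans R cos φ, so Δλ = ΔE / (R cos φ) = -225.7 / (6378000 × 0.472920) = -7.4827e-05 rad = -15.434″.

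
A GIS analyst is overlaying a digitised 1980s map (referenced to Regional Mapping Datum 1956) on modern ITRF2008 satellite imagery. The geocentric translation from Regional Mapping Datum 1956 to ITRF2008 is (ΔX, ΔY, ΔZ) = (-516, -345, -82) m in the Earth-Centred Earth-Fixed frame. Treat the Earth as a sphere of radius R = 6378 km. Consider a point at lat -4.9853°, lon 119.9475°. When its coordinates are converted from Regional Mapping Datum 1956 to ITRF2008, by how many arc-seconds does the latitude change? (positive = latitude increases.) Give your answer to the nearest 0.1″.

Δφ = -2.8″

sin φ = -0.086900, cos φ = 0.996217, sin λ = 0.866483, cos λ = -0.499206.
North component: ΔN = −sin φ cos λ·ΔX − sin φ sin λ·ΔY + cos φ·ΔZ = −(-0.086900)(-0.499206)(-516) − (-0.086900)(0.866483)(-345) + (0.996217)(-82) = -85.28 m.
1° of latitude spans πR/180 = 111317 m, so Δφ = -85.28 / 111317 × 3600 = -2.758″.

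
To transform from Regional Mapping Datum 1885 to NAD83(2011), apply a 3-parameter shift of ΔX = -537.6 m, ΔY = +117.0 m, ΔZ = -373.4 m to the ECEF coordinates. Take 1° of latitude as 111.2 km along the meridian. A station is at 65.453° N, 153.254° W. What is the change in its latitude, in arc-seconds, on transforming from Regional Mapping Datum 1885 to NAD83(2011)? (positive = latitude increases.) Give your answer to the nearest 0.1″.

Δφ = -17.6″

sin φ = 0.909621, cos φ = 0.415440, sin λ = -0.450036, cos λ = -0.893010.
North component: ΔN = −sin φ cos λ·ΔX − sin φ sin λ·ΔY + cos φ·ΔZ = −(0.909621)(-0.893010)(-537.6) − (0.909621)(-0.450036)(117.0) + (0.415440)(-373.4) = -543.92 m.
1° of latitude spans 111200 m, so Δφ = -543.92 / 111200 × 3600 = -17.609″.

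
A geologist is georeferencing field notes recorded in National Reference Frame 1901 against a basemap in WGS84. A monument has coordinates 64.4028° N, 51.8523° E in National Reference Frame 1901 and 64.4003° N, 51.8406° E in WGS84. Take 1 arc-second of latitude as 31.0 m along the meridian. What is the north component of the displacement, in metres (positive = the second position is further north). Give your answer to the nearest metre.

ΔN = -279 m

Δφ = 64.4003° − 64.4028° = -0.0025°; Δλ = 51.8406° − 51.8523° = -0.0117°.
1° of latitude = 3600 × 31.00 = 111600 m.
ΔN = Δφ × 111600 = -279.0 m; ΔE = Δλ × 111600 × cos(64.4028°) = -0.0117 × 111600 × 0.432042 = -564.1 m.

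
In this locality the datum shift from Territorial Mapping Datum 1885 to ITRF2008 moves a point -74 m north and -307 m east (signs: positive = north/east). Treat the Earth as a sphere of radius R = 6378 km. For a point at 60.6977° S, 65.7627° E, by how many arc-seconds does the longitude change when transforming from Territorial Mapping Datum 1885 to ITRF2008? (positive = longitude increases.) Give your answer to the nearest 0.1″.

Δλ = -20.3″

At latitude -60.6977°, cos φ = 0.489417.
One radian of longitude at latitude φ spans R cos φ, so Δλ = ΔE / (R cos φ) = -307.0 / (6378000 × 0.489417) = -9.8350e-05 rad = -20.286″.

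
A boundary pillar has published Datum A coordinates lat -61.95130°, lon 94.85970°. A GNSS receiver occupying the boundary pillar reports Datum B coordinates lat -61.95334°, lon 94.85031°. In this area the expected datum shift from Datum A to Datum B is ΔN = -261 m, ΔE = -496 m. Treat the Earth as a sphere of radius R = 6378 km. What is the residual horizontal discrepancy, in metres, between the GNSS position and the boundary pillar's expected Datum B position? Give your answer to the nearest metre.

34 m

Observed coordinate differences: Δφ = -0.00204°, Δλ = -0.00939°.
Converting to metres (1° lat = 111317 m, cos φ = 0.470222): observed ΔN = -227.1 m, observed ΔE = -491.5 m.
Subtracting the expected shift leaves a residual of -227.1 − (-261) = 33.9 m north and -491.5 − (-496) = 4.5 m east.
Residual distance = √(33.9² + 4.5²) = 34.2 m.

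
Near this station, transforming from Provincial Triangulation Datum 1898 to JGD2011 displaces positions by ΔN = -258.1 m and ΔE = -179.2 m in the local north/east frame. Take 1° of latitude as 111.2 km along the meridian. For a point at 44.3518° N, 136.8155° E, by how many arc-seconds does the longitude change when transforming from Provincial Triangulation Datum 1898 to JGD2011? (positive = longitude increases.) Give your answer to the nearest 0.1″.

Δλ = -8.1″

At latitude 44.3518°, cos φ = 0.715061.
1° of longitude at this latitude = 111.2 × cos φ = 79.51 km, so Δλ = -179.2 / 79514.8 = -0.0022537° = -8.113″.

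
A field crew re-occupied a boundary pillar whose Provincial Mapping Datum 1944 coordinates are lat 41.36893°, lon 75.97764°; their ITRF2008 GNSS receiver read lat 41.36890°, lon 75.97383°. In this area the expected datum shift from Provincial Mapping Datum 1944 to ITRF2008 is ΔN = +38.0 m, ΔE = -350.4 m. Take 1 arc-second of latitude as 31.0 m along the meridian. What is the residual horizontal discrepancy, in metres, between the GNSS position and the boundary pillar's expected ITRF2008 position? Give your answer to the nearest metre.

52 m

Observed coordinate differences: Δφ = -0.00003°, Δλ = -0.00381°.
Converting to metres (1° lat = 111600 m, cos φ = 0.750470): observed ΔN = -3.3 m, observed ΔE = -319.1 m.
Subtracting the expected shift leaves a residual of -3.3 − (38.0) = -41.3 m north and -319.1 − (-350.4) = 31.3 m east.
Residual distance = √((-41.3)² + 31.3²) = 51.9 m.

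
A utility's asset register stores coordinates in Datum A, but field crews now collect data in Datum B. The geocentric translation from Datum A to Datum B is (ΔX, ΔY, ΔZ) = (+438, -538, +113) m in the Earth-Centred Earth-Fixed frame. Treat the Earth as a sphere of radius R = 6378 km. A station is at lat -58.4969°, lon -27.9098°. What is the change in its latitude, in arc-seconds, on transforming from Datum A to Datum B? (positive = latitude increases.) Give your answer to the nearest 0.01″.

Δφ = 19.53″

sin φ = -0.852612, cos φ = 0.522545, sin λ = -0.468081, cos λ = 0.883686.
North component: ΔN = −sin φ cos λ·ΔX − sin φ sin λ·ΔY + cos φ·ΔZ = −(-0.852612)(0.883686)(438) − (-0.852612)(-0.468081)(-538) + (0.522545)(113) = 603.77 m.
1° of latitude spans πR/180 = 111317 m, so Δφ = 603.77 / 111317 × 3600 = 19.526″.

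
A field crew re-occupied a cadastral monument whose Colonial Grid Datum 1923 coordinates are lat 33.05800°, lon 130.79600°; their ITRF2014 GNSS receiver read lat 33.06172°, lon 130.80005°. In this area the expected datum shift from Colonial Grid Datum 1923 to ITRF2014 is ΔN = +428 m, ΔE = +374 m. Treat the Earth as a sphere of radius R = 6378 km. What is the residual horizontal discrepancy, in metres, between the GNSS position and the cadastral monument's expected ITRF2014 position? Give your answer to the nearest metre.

14 m

Observed coordinate differences: Δφ = +0.00372°, Δλ = +0.00405°.
Converting to metres (1° lat = 111317 m, cos φ = 0.838119): observed ΔN = 414.1 m, observed ΔE = 377.9 m.
Subtracting the expected shift leaves a residual of 414.1 − (428) = -13.9 m north and 377.9 − (374) = 3.9 m east.
Residual distance = √((-13.9)² + 3.9²) = 14.4 m.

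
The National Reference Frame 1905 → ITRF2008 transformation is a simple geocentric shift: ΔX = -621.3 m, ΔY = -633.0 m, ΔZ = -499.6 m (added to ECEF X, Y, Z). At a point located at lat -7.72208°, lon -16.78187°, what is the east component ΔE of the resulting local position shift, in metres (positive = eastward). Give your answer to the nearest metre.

ΔE = -785 m

At φ = -7.72208°, λ = -16.78187°: sin φ = -0.134368, cos φ = 0.990931, sin λ = -0.288729, cos λ = 0.957411.
ΔE = −sin λ·ΔX + cos λ·ΔY = −(-0.288729)·(-621.3) + (0.957411)·(-633.0) = -785.43 m.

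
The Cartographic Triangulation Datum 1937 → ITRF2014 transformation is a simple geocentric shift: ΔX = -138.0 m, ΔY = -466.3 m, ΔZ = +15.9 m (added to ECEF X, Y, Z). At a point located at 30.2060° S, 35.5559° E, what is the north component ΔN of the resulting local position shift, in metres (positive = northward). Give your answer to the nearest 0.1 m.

ΔN = -179.2 m

At φ = -30.2060°, λ = 35.5559°: sin φ = -0.503110, cos φ = 0.864222, sin λ = 0.581497, cos λ = 0.813549.
ΔN = −sin φ cos λ·ΔX − sin φ sin λ·ΔY + cos φ·ΔZ = −(-0.503110)(0.813549)(-138.0) − (-0.503110)(0.581497)(-466.3) + (0.864222)(15.9) = -179.16 m.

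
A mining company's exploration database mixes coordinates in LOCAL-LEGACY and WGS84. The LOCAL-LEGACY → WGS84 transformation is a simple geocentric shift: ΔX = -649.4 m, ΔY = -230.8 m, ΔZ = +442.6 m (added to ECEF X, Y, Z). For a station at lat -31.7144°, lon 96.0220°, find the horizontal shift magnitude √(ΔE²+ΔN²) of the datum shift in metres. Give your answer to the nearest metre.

The local east axis at (φ, λ) is (−sin λ, cos λ, 0), so ΔE = −sin(96.0220°)·(-649.4) + cos(96.0220°)·(-230.8) = 670.03 m.
The local north axis is (−sin φ cos λ, −sin φ sin λ, cos φ), giving ΔN = 35.814 − 120.659 + 376.511 = 291.67 m.
Horizontal magnitude = √(ΔE² + ΔN²) = √(670.03² + 291.67²) = 730.76 m.

731 m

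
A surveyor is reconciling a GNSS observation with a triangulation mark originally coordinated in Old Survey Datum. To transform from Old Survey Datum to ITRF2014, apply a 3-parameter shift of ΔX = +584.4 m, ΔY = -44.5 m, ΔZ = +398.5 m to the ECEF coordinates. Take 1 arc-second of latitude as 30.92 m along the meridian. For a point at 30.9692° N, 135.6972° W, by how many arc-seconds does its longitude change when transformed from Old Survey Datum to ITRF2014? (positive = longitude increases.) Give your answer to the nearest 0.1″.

sin φ = 0.514577, cos φ = 0.857444, sin λ = -0.698450, cos λ = -0.715659.
East component: ΔE = −sin λ·ΔX + cos λ·ΔY = −(-0.698450)(584.4) + (-0.715659)(-44.5) = 440.02 m.
1° of latitude spans 3600 × 30.92 = 111312 m; at latitude φ, 1° of longitude spans that × cos φ = 95443.8 m, so Δλ = 440.02 / 95443.8 × 3600 = 16.597″.

Δλ = 16.6″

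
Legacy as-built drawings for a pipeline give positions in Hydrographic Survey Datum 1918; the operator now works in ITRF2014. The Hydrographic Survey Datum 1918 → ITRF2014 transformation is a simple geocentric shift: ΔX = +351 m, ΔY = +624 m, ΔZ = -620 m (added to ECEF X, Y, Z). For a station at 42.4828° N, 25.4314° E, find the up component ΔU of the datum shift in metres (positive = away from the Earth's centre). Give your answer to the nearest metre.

At φ = 42.4828°, λ = 25.4314°: sin φ = 0.675369, cos φ = 0.737480, sin λ = 0.429430, cos λ = 0.903100.
ΔU = cos φ cos λ·ΔX + cos φ sin λ·ΔY + sin φ·ΔZ = (0.737480)(0.903100)(351) + (0.737480)(0.429430)(624) + (0.675369)(-620) = 12.66 m.

ΔU = 13 m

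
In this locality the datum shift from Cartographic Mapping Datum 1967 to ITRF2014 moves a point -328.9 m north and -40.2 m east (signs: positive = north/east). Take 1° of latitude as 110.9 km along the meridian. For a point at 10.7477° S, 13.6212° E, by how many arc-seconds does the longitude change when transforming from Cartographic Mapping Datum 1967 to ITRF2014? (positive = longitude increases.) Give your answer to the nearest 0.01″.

Δλ = -1.33″

At latitude -10.7477°, cos φ = 0.982458.
1° of longitude at this latitude = 110.9 × cos φ = 108.95 km, so Δλ = -40.2 / 108954.6 = -0.0003690° = -1.328″.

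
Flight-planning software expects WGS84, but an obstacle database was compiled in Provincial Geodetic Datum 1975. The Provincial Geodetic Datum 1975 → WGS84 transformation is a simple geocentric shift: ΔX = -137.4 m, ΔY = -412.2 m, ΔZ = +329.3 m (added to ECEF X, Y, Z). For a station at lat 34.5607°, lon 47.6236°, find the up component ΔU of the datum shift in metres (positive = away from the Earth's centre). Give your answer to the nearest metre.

ΔU = -140 m

At φ = 34.5607°, λ = 47.6236°: sin φ = 0.567279, cos φ = 0.823526, sin λ = 0.738733, cos λ = 0.673998.
ΔU = cos φ cos λ·ΔX + cos φ sin λ·ΔY + sin φ·ΔZ = (0.823526)(0.673998)(-137.4) + (0.823526)(0.738733)(-412.2) + (0.567279)(329.3) = -140.23 m.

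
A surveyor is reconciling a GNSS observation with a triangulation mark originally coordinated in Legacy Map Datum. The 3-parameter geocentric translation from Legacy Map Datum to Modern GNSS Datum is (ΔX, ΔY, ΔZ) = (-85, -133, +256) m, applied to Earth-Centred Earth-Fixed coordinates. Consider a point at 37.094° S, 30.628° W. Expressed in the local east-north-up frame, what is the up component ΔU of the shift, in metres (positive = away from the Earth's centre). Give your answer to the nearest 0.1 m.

ΔU = -158.7 m

The local up (radial) axis is (cos φ cos λ, cos φ sin λ, sin φ), giving ΔU = -58.341 + 54.047 − 154.400 = -158.69 m.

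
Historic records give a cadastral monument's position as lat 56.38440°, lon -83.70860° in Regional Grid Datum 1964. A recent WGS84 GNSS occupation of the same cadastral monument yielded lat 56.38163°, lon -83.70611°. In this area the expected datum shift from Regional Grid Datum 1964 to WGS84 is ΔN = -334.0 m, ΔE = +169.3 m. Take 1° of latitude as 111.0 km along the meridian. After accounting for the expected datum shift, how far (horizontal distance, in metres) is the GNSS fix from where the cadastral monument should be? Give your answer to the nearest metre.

Observed coordinate differences: Δφ = -0.00277°, Δλ = +0.00249°.
Converting to metres (1° lat = 111000 m, cos φ = 0.553618): observed ΔN = -307.5 m, observed ΔE = 153.0 m.
Subtracting the expected shift leaves a residual of -307.5 − (-334.0) = 26.5 m north and 153.0 − (169.3) = -16.3 m east.
Residual distance = √(26.5² + (-16.3)²) = 31.1 m.

31 m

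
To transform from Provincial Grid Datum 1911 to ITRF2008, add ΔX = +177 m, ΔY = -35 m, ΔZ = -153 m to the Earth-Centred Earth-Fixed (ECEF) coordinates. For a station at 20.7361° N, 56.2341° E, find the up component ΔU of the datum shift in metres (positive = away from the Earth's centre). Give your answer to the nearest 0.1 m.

The local up (radial) axis is (cos φ cos λ, cos φ sin λ, sin φ), giving ΔU = 92.004 − 27.211 − 54.172 = 10.62 m.

ΔU = 10.6 m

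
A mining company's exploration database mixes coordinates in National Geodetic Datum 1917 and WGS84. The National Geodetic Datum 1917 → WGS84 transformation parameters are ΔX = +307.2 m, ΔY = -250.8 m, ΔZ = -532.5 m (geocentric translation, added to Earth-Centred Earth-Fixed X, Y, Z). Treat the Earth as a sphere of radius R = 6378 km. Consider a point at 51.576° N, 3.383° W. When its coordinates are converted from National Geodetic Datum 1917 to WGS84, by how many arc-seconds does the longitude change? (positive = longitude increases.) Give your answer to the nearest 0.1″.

sin φ = 0.783433, cos φ = 0.621476, sin λ = -0.059010, cos λ = 0.998257.
East component: ΔE = −sin λ·ΔX + cos λ·ΔY = −(-0.059010)(307.2) + (0.998257)(-250.8) = -232.24 m.
1° of latitude spans πR/180 = 111317 m; at latitude φ, 1° of longitude spans that × cos φ = 69180.9 m, so Δλ = -232.24 / 69180.9 × 3600 = -12.085″.

Δλ = -12.1″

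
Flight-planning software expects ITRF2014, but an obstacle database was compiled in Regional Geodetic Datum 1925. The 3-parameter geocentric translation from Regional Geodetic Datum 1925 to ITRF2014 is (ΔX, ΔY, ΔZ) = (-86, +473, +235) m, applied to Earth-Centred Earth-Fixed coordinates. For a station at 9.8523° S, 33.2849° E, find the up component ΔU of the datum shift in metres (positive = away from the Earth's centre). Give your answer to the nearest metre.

ΔU = 145 m

At φ = -9.8523°, λ = 33.2849°: sin φ = -0.171109, cos φ = 0.985252, sin λ = 0.548803, cos λ = 0.835952.
ΔU = cos φ cos λ·ΔX + cos φ sin λ·ΔY + sin φ·ΔZ = (0.985252)(0.835952)(-86) + (0.985252)(0.548803)(473) + (-0.171109)(235) = 144.71 m.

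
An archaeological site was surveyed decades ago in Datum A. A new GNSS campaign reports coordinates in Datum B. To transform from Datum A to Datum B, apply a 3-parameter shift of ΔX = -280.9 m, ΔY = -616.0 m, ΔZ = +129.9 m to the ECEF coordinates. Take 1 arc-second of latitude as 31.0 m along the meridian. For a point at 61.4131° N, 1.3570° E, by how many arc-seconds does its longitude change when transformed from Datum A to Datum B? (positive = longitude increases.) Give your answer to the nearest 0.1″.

Δλ = -41.1″

sin φ = 0.878092, cos φ = 0.478491, sin λ = 0.023682, cos λ = 0.999720.
East component: ΔE = −sin λ·ΔX + cos λ·ΔY = −(0.023682)(-280.9) + (0.999720)(-616.0) = -609.17 m.
1° of latitude spans 3600 × 31.00 = 111600 m; at latitude φ, 1° of longitude spans that × cos φ = 53399.6 m, so Δλ = -609.17 / 53399.6 × 3600 = -41.068″.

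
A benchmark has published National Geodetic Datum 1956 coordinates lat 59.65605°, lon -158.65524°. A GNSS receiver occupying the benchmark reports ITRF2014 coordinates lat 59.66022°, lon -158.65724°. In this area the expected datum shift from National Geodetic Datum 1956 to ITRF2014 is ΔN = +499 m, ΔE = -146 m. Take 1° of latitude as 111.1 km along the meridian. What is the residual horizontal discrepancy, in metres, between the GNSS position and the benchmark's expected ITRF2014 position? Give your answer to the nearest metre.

49 m

Observed coordinate differences: Δφ = +0.00417°, Δλ = -0.00200°.
Converting to metres (1° lat = 111100 m, cos φ = 0.505190): observed ΔN = 463.3 m, observed ΔE = -112.3 m.
Subtracting the expected shift leaves a residual of 463.3 − (499) = -35.7 m north and -112.3 − (-146) = 33.7 m east.
Residual distance = √((-35.7)² + 33.7²) = 49.1 m.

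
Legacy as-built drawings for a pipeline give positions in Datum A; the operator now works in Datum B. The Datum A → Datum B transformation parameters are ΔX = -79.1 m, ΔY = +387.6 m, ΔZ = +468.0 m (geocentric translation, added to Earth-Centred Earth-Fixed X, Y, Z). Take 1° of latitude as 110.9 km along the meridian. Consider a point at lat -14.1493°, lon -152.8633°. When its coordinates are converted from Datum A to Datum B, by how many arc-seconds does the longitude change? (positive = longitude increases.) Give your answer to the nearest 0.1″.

Δλ = -12.8″

sin φ = -0.244449, cos φ = 0.969662, sin λ = -0.456115, cos λ = -0.889921.
East component: ΔE = −sin λ·ΔX + cos λ·ΔY = −(-0.456115)(-79.1) + (-0.889921)(387.6) = -381.01 m.
1° of latitude spans 110900 m; at latitude φ, 1° of longitude spans that × cos φ = 107535.5 m, so Δλ = -381.01 / 107535.5 × 3600 = -12.755″.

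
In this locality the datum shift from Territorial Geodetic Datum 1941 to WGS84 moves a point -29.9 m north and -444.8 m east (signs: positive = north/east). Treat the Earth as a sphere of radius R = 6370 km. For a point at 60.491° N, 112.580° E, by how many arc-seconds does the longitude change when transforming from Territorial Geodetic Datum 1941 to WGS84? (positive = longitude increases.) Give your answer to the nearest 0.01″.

At latitude 60.491°, cos φ = 0.492560.
One radian of longitude at latitude φ spans R cos φ, so Δλ = ΔE / (R cos φ) = -444.8 / (6370000 × 0.492560) = -1.4176e-04 rad = -29.241″.

Δλ = -29.24″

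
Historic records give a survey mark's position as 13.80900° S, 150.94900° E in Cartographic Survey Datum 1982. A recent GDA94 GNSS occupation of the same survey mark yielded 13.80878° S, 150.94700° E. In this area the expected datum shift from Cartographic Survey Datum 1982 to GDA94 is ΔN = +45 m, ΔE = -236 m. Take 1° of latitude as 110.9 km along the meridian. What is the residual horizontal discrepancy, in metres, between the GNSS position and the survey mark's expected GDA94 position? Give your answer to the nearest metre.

Observed coordinate differences: Δφ = +0.00022°, Δλ = -0.00200°.
Converting to metres (1° lat = 110900 m, cos φ = 0.971097): observed ΔN = 24.4 m, observed ΔE = -215.4 m.
Subtracting the expected shift leaves a residual of 24.4 − (45) = -20.6 m north and -215.4 − (-236) = 20.6 m east.
Residual distance = √((-20.6)² + 20.6²) = 29.1 m.

29 m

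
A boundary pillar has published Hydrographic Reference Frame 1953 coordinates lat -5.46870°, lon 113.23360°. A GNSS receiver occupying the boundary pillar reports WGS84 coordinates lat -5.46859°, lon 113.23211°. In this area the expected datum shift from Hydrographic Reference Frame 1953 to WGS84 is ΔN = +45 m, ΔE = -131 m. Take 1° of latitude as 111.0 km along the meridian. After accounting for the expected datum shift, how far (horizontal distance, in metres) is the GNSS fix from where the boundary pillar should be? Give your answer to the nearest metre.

Observed coordinate differences: Δφ = +0.00011°, Δλ = -0.00149°.
Converting to metres (1° lat = 111000 m, cos φ = 0.995448): observed ΔN = 12.2 m, observed ΔE = -164.6 m.
Subtracting the expected shift leaves a residual of 12.2 − (45) = -32.8 m north and -164.6 − (-131) = -33.6 m east.
Residual distance = √((-32.8)² + (-33.6)²) = 47.0 m.

47 m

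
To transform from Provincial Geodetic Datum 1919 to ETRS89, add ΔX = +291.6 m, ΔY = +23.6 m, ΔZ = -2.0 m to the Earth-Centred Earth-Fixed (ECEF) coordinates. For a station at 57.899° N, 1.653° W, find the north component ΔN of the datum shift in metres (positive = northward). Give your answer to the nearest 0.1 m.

At φ = 57.899°, λ = -1.653°: sin φ = 0.847113, cos φ = 0.531413, sin λ = -0.028846, cos λ = 0.999584.
ΔN = −sin φ cos λ·ΔX − sin φ sin λ·ΔY + cos φ·ΔZ = −(0.847113)(0.999584)(291.6) − (0.847113)(-0.028846)(23.6) + (0.531413)(-2.0) = -247.40 m.

ΔN = -247.4 m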